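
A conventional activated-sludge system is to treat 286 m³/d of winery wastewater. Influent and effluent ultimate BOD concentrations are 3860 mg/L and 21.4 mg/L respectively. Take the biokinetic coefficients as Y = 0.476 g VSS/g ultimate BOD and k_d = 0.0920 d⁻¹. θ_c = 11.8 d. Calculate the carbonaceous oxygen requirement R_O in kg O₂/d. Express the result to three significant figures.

Correct the yield for decay: Y_obs = Y/(1 + k_d θ_c) = 0.476 / (1 + 0.0920 × 11.8) = 0.476 / 2.086 = 0.2282.
Substrate removed = Q·(S₀ − S) = 286 m³/d × (3860 − 21.4) g/m³ = 1.1×10^6 g/d = 1098 kg/d.
Biomass synthesised: P_X = Y_obs × 1098 = 250.6 kg VSS/d.
R_O = Q·(S₀ − S) − 1.42·P_X = 1098 − 1.42 × 250.6 = 742.0 kg O₂/d.

R_O ≈ 742 kg O₂/d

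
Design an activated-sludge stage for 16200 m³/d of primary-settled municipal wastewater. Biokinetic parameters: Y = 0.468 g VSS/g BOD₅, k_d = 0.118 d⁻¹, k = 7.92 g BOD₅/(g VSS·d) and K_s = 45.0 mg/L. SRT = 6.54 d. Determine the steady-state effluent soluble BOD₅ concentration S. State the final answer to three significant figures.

From the Monod/SRT balance for a CMAS, S = K_s·(1+k_d θ_c)/[θ_c·(Y k − k_d) − 1] = 45.0 × (1 + 0.118 × 6.54) / [6.54 × (0.468 × 7.92 − 0.118) − 1] = 79.73 / 22.47 = 3.548 mg/L.

S ≈ 3.55 mg/L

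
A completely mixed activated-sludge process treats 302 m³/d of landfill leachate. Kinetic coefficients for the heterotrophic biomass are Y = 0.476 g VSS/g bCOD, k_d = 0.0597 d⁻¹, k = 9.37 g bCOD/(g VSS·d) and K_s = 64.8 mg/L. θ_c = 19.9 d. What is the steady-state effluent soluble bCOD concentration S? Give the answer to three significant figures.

Effluent substrate depends only on kinetics and SRT: S = K_s(1 + k_d θ_c) / [θ_c(Yk − k_d) − 1] = 64.8 × (1 + 0.0597 × 19.9) / [19.9 × (0.476 × 9.37 − 0.0597) − 1] = 141.8 / 86.57 = 1.638 mg/L.

S ≈ 1.64 mg/L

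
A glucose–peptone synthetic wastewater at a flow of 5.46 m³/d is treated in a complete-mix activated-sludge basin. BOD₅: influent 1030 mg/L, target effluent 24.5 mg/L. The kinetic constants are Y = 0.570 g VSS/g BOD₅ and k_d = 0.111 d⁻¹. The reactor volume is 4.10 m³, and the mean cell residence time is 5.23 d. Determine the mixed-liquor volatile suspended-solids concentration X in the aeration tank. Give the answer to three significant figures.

Solving the biomass balance for X: X = Y Q (S₀−S) θ_c / [V (1+k_d θ_c)] = 0.570 × 5.46 × (1030 − 24.5) × 5.23 / [4.10 × (1 + 0.111 × 5.23)] = 2526 mg/L.

X ≈ 2530 mg/L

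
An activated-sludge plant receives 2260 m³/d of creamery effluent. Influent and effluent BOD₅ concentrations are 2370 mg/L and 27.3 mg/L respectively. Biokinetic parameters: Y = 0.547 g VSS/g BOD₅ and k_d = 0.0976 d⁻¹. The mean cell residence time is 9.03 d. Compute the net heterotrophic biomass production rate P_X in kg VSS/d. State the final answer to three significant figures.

P_X ≈ 1540 kg VSS/d

The observed yield is Y_obs = Y/(1 + k_d·θ_c) = 0.547 / (1 + 0.0976 × 9.03) = 0.547 / 1.881 = 0.2908 g VSS per g BOD₅ removed.
ΔS = 2370 − 27.3 = 2343 mg/L, so the substrate removal rate is 2260 × 2343/1000 = 5295 kg BOD₅/d.
P_X = Y_obs · Q(S₀ − S) = 0.2908 × 5295 = 1539 kg VSS/d.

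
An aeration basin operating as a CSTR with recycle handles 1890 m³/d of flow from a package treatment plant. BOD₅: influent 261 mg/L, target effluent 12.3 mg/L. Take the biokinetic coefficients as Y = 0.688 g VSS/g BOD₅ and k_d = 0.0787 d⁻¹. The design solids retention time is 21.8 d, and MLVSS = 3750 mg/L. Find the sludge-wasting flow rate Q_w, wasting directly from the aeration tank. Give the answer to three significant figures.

From the SRT design equation V = Y Q (S₀−S) θ_c / [X (1 + k_d θ_c)] = 0.688 × 1890 × (261 − 12.3) × 21.8 / [3750 × (1 + 0.0787 × 21.8)] = 7.05×10^6 / 10184 = 692.3 m³.
For wasting at MLVSS concentration, Q_w = V/θ_c = 692.3/21.8 = 31.76 m³/d.

Q_w ≈ 31.8 m³/d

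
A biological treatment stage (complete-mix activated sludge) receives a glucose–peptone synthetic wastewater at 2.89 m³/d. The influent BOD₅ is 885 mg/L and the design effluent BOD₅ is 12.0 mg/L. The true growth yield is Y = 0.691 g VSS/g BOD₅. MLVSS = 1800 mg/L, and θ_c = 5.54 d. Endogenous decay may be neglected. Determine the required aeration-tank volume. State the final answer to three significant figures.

V ≈ 5.37 m³

Biomass mass balance (decay neglected): V·X = Y·Q·(S₀ − S)·θ_c, so V = 0.691 × 2.89 × (885 − 12.0) × 5.54 / 1800 = 5.366 m³.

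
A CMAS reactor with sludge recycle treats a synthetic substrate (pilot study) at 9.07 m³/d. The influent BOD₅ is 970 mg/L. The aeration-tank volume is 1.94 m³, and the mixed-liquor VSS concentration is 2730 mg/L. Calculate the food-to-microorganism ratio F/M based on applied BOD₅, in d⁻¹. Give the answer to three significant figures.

F/M ≈ 1.66 d⁻¹

F/M = Q·S₀ / (V·X) = 9.07 × 970 / (1.940 × 2730) = 1.661 g BOD₅·(g VSS·d)⁻¹.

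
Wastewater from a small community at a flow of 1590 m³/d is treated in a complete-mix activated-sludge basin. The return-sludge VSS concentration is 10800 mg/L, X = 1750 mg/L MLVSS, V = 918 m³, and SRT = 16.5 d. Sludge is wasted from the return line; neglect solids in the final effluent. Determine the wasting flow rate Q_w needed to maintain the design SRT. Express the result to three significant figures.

Q_w ≈ 9.02 m³/d

Wasting from the return line (neglecting effluent solids): Q_w = V·X / (θ_c·X_r) = 918.0 × 1750 / (16.5 × 10800) = 9.015 m³/d.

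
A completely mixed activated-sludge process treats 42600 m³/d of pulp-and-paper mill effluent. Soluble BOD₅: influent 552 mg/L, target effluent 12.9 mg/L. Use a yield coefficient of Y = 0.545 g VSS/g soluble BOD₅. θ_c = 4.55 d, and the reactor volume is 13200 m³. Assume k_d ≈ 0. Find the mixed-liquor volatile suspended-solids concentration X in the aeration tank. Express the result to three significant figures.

X ≈ 4310 mg/L

X = Y·Q·ΔS·θ_c / V = 0.545 × 42600 × (552 − 12.9) × 4.55 / 13200 = 4314 mg/L.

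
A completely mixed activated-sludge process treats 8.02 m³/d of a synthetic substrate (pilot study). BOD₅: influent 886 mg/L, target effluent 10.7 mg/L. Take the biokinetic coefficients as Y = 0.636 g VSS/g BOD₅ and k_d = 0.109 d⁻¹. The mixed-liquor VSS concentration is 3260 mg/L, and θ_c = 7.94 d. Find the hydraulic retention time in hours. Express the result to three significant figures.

τ ≈ 17.4 h

Rearranging the biomass balance for a CMAS with decay, V = Y·Q·ΔS·θ_c / [X·(1+k_d θ_c)] = 0.636 × 8.02 × (886 − 10.7) × 7.94 / [3260 × (1 + 0.109 × 7.94)] = 3.54×10^4 / 6081 = 5.829 m³.
Hydraulic retention time τ = V/Q = 5.829 / 8.02 = 0.7268 d = 17.44 h.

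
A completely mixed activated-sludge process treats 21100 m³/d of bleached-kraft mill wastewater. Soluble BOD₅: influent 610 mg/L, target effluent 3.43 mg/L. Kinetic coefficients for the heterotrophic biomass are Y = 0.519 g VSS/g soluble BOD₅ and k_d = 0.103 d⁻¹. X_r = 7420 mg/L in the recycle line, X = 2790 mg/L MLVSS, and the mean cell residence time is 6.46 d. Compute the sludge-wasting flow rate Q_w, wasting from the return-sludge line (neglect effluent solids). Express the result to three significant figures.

From the SRT design equation V = Y Q (S₀−S) θ_c / [X (1 + k_d θ_c)] = 0.519 × 21100 × (610 − 3.43) × 6.46 / [2790 × (1 + 0.103 × 6.46)] = 4.29×10^7 / 4646 = 9235 m³.
Q_w = (V·X)/(θ_c X_r) = 9235 × 2790 / (6.46 × 7420) = 537.5 m³/d.

Q_w ≈ 538 m³/d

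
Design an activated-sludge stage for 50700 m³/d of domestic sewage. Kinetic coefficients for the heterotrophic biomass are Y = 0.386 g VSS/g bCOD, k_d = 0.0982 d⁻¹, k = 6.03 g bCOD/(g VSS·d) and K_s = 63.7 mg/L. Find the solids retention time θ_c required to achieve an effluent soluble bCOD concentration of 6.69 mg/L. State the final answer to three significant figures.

From 1/θ_c = Y·k·S/(K_s + S) − k_d: Y·k·S/(K_s+S) = 0.386 × 6.03 × 6.69 / (63.7 + 6.69) = 0.2212 d⁻¹.
Then 1/θ_c = μ − k_d = 0.2212 − 0.0982 = 0.1230 d⁻¹, giving θ_c = 8.129 d.

θ_c ≈ 8.13 d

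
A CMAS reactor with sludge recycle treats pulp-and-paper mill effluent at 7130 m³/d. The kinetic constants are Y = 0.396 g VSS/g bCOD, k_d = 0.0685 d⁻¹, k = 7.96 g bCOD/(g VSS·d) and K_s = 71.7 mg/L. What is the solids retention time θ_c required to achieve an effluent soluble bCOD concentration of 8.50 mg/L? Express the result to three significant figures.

θ_c ≈ 3.77 d

Specific growth rate at S = 8.50 mg/L: μ = YkS/(K_s+S) = 0.396·7.96·8.50/(71.7+8.50) = 0.3341 d⁻¹.
1/θ_c = 0.3341 − 0.0685 = 0.2656 d⁻¹, so θ_c = 3.765 d.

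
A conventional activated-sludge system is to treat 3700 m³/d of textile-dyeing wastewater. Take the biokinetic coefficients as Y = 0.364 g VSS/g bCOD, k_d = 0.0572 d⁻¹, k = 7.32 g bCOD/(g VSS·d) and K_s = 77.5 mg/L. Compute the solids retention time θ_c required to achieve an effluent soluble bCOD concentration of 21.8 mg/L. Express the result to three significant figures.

From 1/θ_c = Y·k·S/(K_s + S) − k_d: Y·k·S/(K_s+S) = 0.364 × 7.32 × 21.8 / (77.5 + 21.8) = 0.5850 d⁻¹.
1/θ_c = 0.5850 − 0.0572 = 0.5278 d⁻¹, so θ_c = 1.895 d.

θ_c ≈ 1.89 d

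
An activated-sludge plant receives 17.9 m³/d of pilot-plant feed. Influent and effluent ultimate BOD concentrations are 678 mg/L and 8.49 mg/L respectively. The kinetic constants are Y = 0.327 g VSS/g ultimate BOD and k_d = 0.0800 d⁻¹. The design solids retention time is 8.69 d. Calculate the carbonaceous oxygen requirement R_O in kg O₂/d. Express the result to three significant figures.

R_O ≈ 8.70 kg O₂/d

Correct the yield for decay: Y_obs = Y/(1 + k_d θ_c) = 0.327 / (1 + 0.0800 × 8.69) = 0.327 / 1.695 = 0.1929.
Substrate removed = Q·(S₀ − S) = 17.9 m³/d × (678 − 8.49) g/m³ = 1.2×10^4 g/d = 11.98 kg/d.
P_X = Y_obs·Q·(S₀ − S) = 0.1929 × 11.98 = 2.312 kg VSS/d.
R_O = Q·(S₀ − S) − 1.42·P_X = 11.98 − 1.42 × 2.312 = 8.702 kg O₂/d.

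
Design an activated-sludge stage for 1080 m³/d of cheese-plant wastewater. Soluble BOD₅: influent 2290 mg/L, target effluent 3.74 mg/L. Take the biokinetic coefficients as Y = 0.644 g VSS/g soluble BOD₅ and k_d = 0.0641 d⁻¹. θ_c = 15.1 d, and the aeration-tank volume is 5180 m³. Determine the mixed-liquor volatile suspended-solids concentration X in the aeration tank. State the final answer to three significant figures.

X ≈ 2360 mg/L

X = Y·Q·ΔS·θ_c / [V·(1 + k_d θ_c)] = 0.644 × 1080 × (2290 − 3.74) × 15.1 / [5180 × (1 + 0.0641 × 15.1)] = 2355 mg/L.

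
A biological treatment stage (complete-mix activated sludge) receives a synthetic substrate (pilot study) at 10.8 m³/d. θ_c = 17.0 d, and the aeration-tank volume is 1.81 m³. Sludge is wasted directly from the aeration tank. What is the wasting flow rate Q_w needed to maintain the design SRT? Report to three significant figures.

With mixed-liquor wasting, θ_c = V/Q_w, so Q_w = V/θ_c = 1.810/17.0 = 0.1065 m³/d.

Q_w ≈ 0.106 m³/d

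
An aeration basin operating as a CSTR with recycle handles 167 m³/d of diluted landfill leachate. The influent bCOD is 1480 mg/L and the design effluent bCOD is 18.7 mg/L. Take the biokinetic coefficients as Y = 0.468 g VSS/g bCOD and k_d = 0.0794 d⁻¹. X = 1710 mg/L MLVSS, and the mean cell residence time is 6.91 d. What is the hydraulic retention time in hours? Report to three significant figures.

Rearranging the biomass balance for a CMAS with decay, V = Y·Q·ΔS·θ_c / [X·(1+k_d θ_c)] = 0.468 × 167 × (1480 − 18.7) × 6.91 / [1710 × (1 + 0.0794 × 6.91)] = 7.89×10^5 / 2648 = 298.0 m³.
τ = V/Q = 298.0/167 = 1.784 d, or 42.83 h.

τ ≈ 42.8 h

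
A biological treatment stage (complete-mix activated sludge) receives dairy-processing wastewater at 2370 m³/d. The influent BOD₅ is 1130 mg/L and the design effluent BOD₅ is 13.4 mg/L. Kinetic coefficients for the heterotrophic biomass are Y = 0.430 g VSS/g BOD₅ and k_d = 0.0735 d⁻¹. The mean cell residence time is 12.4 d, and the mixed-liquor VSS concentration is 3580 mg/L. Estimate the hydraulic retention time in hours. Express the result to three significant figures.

Steady-state biomass mass balance: V·X·(1 + k_d·θ_c) = Y·Q·(S₀ − S)·θ_c, so V = 0.430 × 2370 × (1130 − 13.4) × 12.4 / [3580 × (1 + 0.0735 × 12.4)] = 1.41×10^7 / 6843 = 2062 m³.
Hydraulic retention time τ = V/Q = 2062 / 2370 = 0.8701 d = 20.88 h.

τ ≈ 20.9 h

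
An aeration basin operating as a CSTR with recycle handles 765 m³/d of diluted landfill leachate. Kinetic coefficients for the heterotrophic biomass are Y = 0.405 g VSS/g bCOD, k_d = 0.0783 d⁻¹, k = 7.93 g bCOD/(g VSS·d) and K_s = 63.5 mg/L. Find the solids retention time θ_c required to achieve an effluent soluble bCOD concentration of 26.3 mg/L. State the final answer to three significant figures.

Specific growth rate at S = 26.3 mg/L: μ = YkS/(K_s+S) = 0.405·7.93·26.3/(63.5+26.3) = 0.9406 d⁻¹.
1/θ_c = 0.9406 − 0.0783 = 0.8623 d⁻¹, so θ_c = 1.160 d.

θ_c ≈ 1.16 d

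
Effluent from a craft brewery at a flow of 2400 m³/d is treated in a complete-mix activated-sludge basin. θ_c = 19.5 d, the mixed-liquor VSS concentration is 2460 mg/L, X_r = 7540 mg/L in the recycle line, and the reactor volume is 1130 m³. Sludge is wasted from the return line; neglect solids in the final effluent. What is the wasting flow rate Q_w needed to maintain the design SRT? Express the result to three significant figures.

Q_w ≈ 18.9 m³/d

θ_c = V·X/(Q_w·X_r) when wasting from the recycle, so Q_w = V·X/(θ_c·X_r) = 1130 × 2460 / (19.5 × 7540) = 18.91 m³/d.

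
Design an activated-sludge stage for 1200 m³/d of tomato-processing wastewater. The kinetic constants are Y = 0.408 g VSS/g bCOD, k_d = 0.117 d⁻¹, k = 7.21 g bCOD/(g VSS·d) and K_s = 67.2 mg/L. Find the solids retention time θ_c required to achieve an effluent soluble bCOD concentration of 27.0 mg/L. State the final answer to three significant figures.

At the target effluent, Y k S/(K_s+S) = 0.408×7.21×27.0/94.20 = 0.8432 d⁻¹.
Then 1/θ_c = μ − k_d = 0.8432 − 0.117 = 0.7262 d⁻¹, giving θ_c = 1.377 d.

θ_c ≈ 1.38 d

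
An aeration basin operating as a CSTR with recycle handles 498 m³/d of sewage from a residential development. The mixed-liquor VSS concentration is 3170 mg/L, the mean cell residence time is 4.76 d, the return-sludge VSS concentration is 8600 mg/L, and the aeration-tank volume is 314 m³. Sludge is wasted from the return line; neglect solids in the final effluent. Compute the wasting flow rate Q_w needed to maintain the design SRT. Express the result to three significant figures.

Q_w ≈ 24.3 m³/d

Q_w = (V·X)/(θ_c X_r) = 314.0 × 3170 / (4.76 × 8600) = 24.32 m³/d.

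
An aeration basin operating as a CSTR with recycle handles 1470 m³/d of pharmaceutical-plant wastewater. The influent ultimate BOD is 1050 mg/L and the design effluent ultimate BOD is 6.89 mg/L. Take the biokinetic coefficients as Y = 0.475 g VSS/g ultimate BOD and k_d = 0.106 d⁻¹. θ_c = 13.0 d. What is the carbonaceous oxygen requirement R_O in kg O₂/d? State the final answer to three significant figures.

R_O ≈ 1100 kg O₂/d

Y_obs = Y / (1 + k_d θ_c) = 0.475 / (1 + 0.106 × 13.0) = 0.475 / 2.378 = 0.1997.
Mass of ultimate BOD removed per day: Q(S₀ − S) = 1470 × 1043 g/m³ = 1533 kg/d.
P_X = Y_obs·Q·(S₀ − S) = 0.1997 × 1533 = 306.3 kg VSS/d.
Carbonaceous O₂ demand = substrate oxidised − cell-mass equivalent = 1533 − 1.42 × 306.3 = 1098 kg O₂/d.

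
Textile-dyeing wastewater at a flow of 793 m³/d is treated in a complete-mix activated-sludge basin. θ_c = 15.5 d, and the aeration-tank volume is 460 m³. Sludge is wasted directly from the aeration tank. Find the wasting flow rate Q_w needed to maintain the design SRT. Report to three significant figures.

Q_w ≈ 29.7 m³/d

Wasting from the aeration tank: Q_w = V / θ_c = 460.0 / 15.5 = 29.68 m³/d.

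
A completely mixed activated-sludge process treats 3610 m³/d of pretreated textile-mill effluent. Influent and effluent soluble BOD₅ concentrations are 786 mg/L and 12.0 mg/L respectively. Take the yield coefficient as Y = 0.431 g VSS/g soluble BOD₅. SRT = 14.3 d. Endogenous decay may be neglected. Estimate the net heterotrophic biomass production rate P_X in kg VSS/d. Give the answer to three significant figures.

With endogenous decay neglected, the observed yield equals the true yield: Y_obs = Y = 0.431 g VSS/g soluble BOD₅.
Q·(S₀ − S) = 3610 × (786 − 12.0) × 10⁻³ = 2794 kg/d removed.
So the net sludge growth is P_X = 0.4310 × 2794 = 1204 kg VSS/d.

P_X ≈ 1200 kg VSS/d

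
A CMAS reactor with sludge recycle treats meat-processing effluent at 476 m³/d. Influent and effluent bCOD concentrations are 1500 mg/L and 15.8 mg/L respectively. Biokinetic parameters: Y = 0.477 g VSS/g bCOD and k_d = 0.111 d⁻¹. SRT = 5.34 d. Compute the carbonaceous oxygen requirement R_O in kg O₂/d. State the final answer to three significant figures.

Observed yield with endogenous decay: Y_obs = Y / (1 + k_d·θ_c) = 0.477 / (1 + 0.111 × 5.34) = 0.477 / 1.593 = 0.2995 g VSS/g bCOD.
Mass of bCOD removed per day: Q(S₀ − S) = 476 × 1484 g/m³ = 706.5 kg/d.
Net sludge production P_X = 0.2995 × 706.5 = 211.6 kg VSS/d.
R_O = Q·(S₀ − S) − 1.42·P_X = 706.5 − 1.42 × 211.6 = 406.0 kg O₂/d.

R_O ≈ 406 kg O₂/d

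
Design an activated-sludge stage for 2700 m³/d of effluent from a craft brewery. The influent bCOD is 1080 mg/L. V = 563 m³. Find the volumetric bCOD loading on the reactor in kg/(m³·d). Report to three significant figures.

L_v ≈ 5.18 kg bCOD/(m³·d)

Applied bCOD load per unit volume = Q·S₀/V = (2700 × 1080/1000)/563.0 = 5.179 kg bCOD·m⁻³·d⁻¹.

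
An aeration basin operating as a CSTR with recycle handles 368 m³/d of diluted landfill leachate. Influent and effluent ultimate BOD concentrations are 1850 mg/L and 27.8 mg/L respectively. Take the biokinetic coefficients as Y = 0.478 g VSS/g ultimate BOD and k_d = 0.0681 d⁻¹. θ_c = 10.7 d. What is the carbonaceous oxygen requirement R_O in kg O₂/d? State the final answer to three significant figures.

R_O ≈ 407 kg O₂/d

Observed yield with endogenous decay: Y_obs = Y / (1 + k_d·θ_c) = 0.478 / (1 + 0.0681 × 10.7) = 0.478 / 1.729 = 0.2765 g VSS/g ultimate BOD.
ΔS = 1850 − 27.8 = 1822 mg/L, so the substrate removal rate is 368 × 1822/1000 = 670.6 kg ultimate BOD/d.
Biomass synthesised: P_X = Y_obs × 670.6 = 185.4 kg VSS/d.
R_O = Q·(S₀ − S) − 1.42·P_X = 670.6 − 1.42 × 185.4 = 407.3 kg O₂/d.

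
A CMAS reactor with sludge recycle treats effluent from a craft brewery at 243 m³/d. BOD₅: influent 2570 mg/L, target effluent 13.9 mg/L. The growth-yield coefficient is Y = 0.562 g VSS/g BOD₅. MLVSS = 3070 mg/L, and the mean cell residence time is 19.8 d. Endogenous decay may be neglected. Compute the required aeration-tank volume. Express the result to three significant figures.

V ≈ 2250 m³

Biomass mass balance (decay neglected): V·X = Y·Q·(S₀ − S)·θ_c, so V = 0.562 × 243 × (2570 − 13.9) × 19.8 / 3070 = 2251 m³.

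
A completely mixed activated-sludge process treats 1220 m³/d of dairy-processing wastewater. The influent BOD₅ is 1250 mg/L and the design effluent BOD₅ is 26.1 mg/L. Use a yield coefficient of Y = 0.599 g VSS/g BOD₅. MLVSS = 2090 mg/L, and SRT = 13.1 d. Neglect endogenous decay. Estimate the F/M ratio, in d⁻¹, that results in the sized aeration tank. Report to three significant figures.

F/M ≈ 0.130 d⁻¹

Biomass mass balance (decay neglected): V·X = Y·Q·(S₀ − S)·θ_c, so V = 0.599 × 1220 × (1250 − 26.1) × 13.1 / 2090 = 5606 m³.
F/M = applied load / biomass = Q·S₀/(V·X) = 1220 × 1250 / (5606 × 2090) = 0.1302 d⁻¹.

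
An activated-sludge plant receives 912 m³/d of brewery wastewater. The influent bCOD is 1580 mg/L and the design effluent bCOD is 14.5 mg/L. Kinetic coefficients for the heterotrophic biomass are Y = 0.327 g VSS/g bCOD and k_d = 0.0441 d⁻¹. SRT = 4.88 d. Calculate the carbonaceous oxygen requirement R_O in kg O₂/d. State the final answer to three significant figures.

The observed yield is Y_obs = Y/(1 + k_d·θ_c) = 0.327 / (1 + 0.0441 × 4.88) = 0.327 / 1.215 = 0.2691 g VSS per g bCOD removed.
Mass of bCOD removed per day: Q(S₀ − S) = 912 × 1566 g/m³ = 1428 kg/d.
Net sludge production P_X = 0.2691 × 1428 = 384.2 kg VSS/d.
Carbonaceous O₂ demand = substrate oxidised − cell-mass equivalent = 1428 − 1.42 × 384.2 = 882.2 kg O₂/d.

R_O ≈ 882 kg O₂/d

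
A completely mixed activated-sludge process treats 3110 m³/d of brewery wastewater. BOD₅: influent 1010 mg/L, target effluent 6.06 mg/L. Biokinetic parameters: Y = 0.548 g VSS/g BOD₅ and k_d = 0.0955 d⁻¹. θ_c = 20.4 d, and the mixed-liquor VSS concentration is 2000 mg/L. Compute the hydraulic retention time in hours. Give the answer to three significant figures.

τ ≈ 45.7 h

Rearranging the biomass balance for a CMAS with decay, V = Y·Q·ΔS·θ_c / [X·(1+k_d θ_c)] = 0.548 × 3110 × (1010 − 6.06) × 20.4 / [2000 × (1 + 0.0955 × 20.4)] = 3.49×10^7 / 5896 = 5920 m³.
τ = V/Q = 5920/3110 = 1.903 d, or 45.68 h.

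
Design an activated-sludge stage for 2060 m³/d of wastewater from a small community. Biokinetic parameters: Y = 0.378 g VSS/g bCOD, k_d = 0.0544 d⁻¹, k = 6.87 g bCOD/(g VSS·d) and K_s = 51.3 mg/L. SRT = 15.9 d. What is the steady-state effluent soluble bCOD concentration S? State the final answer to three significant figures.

Effluent substrate depends only on kinetics and SRT: S = K_s(1 + k_d θ_c) / [θ_c(Yk − k_d) − 1] = 51.3 × (1 + 0.0544 × 15.9) / [15.9 × (0.378 × 6.87 − 0.0544) − 1] = 95.67 / 39.43 = 2.427 mg/L.

S ≈ 2.43 mg/L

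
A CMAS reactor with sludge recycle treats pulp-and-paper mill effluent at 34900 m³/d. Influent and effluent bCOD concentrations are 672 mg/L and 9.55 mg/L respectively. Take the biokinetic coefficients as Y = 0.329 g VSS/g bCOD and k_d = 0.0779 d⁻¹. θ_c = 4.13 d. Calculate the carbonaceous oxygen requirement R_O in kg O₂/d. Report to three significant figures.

The observed yield is Y_obs = Y/(1 + k_d·θ_c) = 0.329 / (1 + 0.0779 × 4.13) = 0.329 / 1.322 = 0.2489 g VSS per g bCOD removed.
Substrate removed = Q·(S₀ − S) = 34900 m³/d × (672 − 9.55) g/m³ = 2.31×10^7 g/d = 23120 kg/d.
P_X = Y_obs·Q·(S₀ − S) = 0.2489 × 23120 = 5755 kg VSS/d.
R_O = Q·ΔS − 1.42 P_X = 23120 − 8172 = 14948 kg O₂/d.

R_O ≈ 14900 kg O₂/d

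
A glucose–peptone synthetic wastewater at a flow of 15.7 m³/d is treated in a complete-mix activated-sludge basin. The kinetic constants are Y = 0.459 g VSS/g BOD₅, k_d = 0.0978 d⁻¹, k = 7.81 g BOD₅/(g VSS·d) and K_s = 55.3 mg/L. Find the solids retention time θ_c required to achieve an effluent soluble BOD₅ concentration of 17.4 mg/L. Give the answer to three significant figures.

From 1/θ_c = Y·k·S/(K_s + S) − k_d: Y·k·S/(K_s+S) = 0.459 × 7.81 × 17.4 / (55.3 + 17.4) = 0.8580 d⁻¹.
θ_c = 1/(μ − k_d) = 1/(0.8580 − 0.0978) = 1/0.7602 = 1.315 d.

θ_c ≈ 1.32 d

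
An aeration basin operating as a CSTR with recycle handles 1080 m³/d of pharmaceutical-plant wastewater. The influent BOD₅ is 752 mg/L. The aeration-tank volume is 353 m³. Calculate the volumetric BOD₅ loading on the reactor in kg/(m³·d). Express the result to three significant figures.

L_v = Q S₀ / V = 1080 × 752 × 10⁻³ / 353.0 = 2.301 kg/(m³·d).

L_v ≈ 2.30 kg BOD₅/(m³·d)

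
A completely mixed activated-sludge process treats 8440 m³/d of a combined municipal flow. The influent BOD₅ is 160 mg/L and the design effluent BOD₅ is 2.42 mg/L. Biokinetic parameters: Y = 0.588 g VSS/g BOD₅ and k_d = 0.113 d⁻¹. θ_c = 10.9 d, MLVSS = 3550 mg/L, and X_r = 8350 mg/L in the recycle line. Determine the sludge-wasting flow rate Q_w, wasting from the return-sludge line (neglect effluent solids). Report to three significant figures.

Q_w ≈ 42.0 m³/d

Steady-state biomass mass balance: V·X·(1 + k_d·θ_c) = Y·Q·(S₀ − S)·θ_c, so V = 0.588 × 8440 × (160 − 2.42) × 10.9 / [3550 × (1 + 0.113 × 10.9)] = 8.52×10^6 / 7923 = 1076 m³.
Wasting from the return line (neglecting effluent solids): Q_w = V·X / (θ_c·X_r) = 1076 × 3550 / (10.9 × 8350) = 41.97 m³/d.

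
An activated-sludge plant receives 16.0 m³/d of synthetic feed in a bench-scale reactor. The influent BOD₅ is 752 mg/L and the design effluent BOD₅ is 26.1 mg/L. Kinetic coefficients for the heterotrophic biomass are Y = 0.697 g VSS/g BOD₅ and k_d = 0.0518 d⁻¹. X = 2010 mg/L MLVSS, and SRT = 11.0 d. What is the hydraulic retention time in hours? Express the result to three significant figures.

τ ≈ 42.3 h

Rearranging the biomass balance for a CMAS with decay, V = Y·Q·ΔS·θ_c / [X·(1+k_d θ_c)] = 0.697 × 16.0 × (752 − 26.1) × 11.0 / [2010 × (1 + 0.0518 × 11.0)] = 8.9×10^4 / 3155 = 28.22 m³.
Hydraulic retention time τ = V/Q = 28.22 / 16.0 = 1.764 d = 42.33 h.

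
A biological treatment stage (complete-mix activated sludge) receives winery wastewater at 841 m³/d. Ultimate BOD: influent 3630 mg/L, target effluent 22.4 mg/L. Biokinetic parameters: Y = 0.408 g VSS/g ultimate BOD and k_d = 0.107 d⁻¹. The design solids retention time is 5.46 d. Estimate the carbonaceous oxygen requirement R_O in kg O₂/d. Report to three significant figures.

R_O ≈ 1920 kg O₂/d

The observed yield is Y_obs = Y/(1 + k_d·θ_c) = 0.408 / (1 + 0.107 × 5.46) = 0.408 / 1.584 = 0.2575 g VSS per g ultimate BOD removed.
ΔS = 3630 − 22.4 = 3608 mg/L, so the substrate removal rate is 841 × 3608/1000 = 3034 kg ultimate BOD/d.
P_X = Y_obs·Q·(S₀ − S) = 0.2575 × 3034 = 781.4 kg VSS/d.
R_O = Q·ΔS − 1.42 P_X = 3034 − 1110 = 1924 kg O₂/d.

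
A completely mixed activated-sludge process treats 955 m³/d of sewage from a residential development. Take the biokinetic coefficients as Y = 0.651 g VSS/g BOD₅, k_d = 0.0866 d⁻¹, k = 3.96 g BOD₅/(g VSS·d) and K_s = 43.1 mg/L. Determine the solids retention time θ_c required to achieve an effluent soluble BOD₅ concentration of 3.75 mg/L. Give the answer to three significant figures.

θ_c ≈ 8.35 d

Specific growth rate at S = 3.75 mg/L: μ = YkS/(K_s+S) = 0.651·3.96·3.75/(43.1+3.75) = 0.2063 d⁻¹.
Then 1/θ_c = μ − k_d = 0.2063 − 0.0866 = 0.1197 d⁻¹, giving θ_c = 8.351 d.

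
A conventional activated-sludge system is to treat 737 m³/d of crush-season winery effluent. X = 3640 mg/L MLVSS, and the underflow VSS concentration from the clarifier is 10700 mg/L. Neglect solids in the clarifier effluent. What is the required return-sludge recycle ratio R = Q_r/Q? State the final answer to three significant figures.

R ≈ 0.516

Mass balance around the secondary clarifier (neglecting effluent solids): R = X / (X_r − X) = 3640 / (10700 − 3640) = 0.5156.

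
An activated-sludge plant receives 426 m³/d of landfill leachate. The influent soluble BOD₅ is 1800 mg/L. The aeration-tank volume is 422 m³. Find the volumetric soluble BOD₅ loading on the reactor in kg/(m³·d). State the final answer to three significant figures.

Applied soluble BOD₅ load per unit volume = Q·S₀/V = (426 × 1800/1000)/422.0 = 1.817 kg soluble BOD₅·m⁻³·d⁻¹.

L_v ≈ 1.82 kg soluble BOD₅/(m³·d)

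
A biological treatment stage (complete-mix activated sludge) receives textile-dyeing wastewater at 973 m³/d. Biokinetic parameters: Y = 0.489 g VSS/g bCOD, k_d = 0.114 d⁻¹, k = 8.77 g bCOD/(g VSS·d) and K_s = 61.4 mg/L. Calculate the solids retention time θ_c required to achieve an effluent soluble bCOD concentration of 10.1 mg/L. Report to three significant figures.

θ_c ≈ 2.03 d

At the target effluent, Y k S/(K_s+S) = 0.489×8.77×10.1/71.50 = 0.6058 d⁻¹.
1/θ_c = 0.6058 − 0.114 = 0.4918 d⁻¹, so θ_c = 2.033 d.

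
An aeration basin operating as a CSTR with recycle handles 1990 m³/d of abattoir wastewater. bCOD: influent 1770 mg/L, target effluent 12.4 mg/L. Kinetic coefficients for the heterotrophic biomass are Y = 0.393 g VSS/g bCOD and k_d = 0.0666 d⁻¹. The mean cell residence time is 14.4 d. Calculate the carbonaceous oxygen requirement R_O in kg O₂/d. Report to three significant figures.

Correct the yield for decay: Y_obs = Y/(1 + k_d θ_c) = 0.393 / (1 + 0.0666 × 14.4) = 0.393 / 1.959 = 0.2006.
ΔS = 1770 − 12.4 = 1758 mg/L, so the substrate removal rate is 1990 × 1758/1000 = 3498 kg bCOD/d.
P_X = Y_obs·Q·(S₀ − S) = 0.2006 × 3498 = 701.7 kg VSS/d.
R_O = Q·ΔS − 1.42 P_X = 3498 − 996.3 = 2501 kg O₂/d.

R_O ≈ 2500 kg O₂/d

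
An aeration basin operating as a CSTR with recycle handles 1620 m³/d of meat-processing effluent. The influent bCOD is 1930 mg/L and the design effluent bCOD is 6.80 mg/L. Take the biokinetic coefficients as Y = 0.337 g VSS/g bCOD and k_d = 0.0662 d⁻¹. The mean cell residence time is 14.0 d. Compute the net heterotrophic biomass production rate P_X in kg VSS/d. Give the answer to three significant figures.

Correct the yield for decay: Y_obs = Y/(1 + k_d θ_c) = 0.337 / (1 + 0.0662 × 14.0) = 0.337 / 1.927 = 0.1749.
Substrate removed = Q·(S₀ − S) = 1620 m³/d × (1930 − 6.80) g/m³ = 3.12×10^6 g/d = 3116 kg/d.
So the net sludge growth is P_X = 0.1749 × 3116 = 544.9 kg VSS/d.

P_X ≈ 545 kg VSS/d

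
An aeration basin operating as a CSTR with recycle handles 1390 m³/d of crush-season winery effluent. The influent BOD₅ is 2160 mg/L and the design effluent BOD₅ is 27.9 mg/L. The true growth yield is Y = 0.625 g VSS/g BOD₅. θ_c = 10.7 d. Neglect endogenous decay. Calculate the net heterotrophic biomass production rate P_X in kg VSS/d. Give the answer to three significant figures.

P_X ≈ 1850 kg VSS/d

Since k_d ≈ 0, Y_obs = Y = 0.625 g VSS/g BOD₅.
ΔS = 2160 − 27.9 = 2132 mg/L, so the substrate removal rate is 1390 × 2132/1000 = 2964 kg BOD₅/d.
Net biomass production P_X = Y_obs × Q·(S₀ − S) = 0.6250 × 2964 = 1852 kg VSS/d.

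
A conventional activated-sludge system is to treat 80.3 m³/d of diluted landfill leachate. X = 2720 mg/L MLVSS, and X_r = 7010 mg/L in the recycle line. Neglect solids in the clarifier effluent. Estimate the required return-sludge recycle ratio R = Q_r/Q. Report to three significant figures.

R ≈ 0.634

Mass balance around the secondary clarifier (neglecting effluent solids): R = X / (X_r − X) = 2720 / (7010 − 2720) = 0.6340.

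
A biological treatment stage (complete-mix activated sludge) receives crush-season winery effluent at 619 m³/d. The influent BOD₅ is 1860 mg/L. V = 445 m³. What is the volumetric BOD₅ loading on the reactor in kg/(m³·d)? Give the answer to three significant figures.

L_v = Q S₀ / V = 619 × 1860 × 10⁻³ / 445.0 = 2.587 kg/(m³·d).

L_v ≈ 2.59 kg BOD₅/(m³·d)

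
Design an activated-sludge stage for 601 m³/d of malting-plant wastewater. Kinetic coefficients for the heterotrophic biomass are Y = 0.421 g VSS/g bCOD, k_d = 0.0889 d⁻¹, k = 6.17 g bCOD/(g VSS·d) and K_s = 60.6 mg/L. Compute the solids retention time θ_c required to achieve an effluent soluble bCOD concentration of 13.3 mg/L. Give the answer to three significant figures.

θ_c ≈ 2.64 d

Specific growth rate at S = 13.3 mg/L: μ = YkS/(K_s+S) = 0.421·6.17·13.3/(60.6+13.3) = 0.4675 d⁻¹.
θ_c = 1/(μ − k_d) = 1/(0.4675 − 0.0889) = 1/0.3786 = 2.641 d.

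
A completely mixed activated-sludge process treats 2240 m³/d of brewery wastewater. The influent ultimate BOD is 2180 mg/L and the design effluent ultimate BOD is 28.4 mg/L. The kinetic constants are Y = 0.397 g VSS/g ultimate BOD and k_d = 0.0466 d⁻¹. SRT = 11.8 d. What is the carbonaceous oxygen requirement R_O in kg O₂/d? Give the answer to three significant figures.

R_O ≈ 3070 kg O₂/d

Observed yield with endogenous decay: Y_obs = Y / (1 + k_d·θ_c) = 0.397 / (1 + 0.0466 × 11.8) = 0.397 / 1.550 = 0.2561 g VSS/g ultimate BOD.
Q·(S₀ − S) = 2240 × (2180 − 28.4) × 10⁻³ = 4820 kg/d removed.
Net sludge production P_X = 0.2561 × 4820 = 1235 kg VSS/d.
R_O = Q·(S₀ − S) − 1.42·P_X = 4820 − 1.42 × 1235 = 3067 kg O₂/d.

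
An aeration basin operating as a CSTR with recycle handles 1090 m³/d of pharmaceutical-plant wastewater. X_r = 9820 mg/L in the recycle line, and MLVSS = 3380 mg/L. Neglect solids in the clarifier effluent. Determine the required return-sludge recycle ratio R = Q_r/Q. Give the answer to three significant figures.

R ≈ 0.525

Solids balance on the clarifier gives (1+R)X = R·X_r, so R = X/(X_r − X) = 3380 / (9820 − 3380) = 0.5248.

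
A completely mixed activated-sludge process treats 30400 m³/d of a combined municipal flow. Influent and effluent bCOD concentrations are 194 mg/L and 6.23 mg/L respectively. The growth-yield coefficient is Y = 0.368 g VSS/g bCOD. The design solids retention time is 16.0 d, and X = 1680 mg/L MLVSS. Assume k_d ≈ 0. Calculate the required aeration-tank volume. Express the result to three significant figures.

V ≈ 20000 m³

Biomass mass balance (decay neglected): V·X = Y·Q·(S₀ − S)·θ_c, so V = 0.368 × 30400 × (194 − 6.23) × 16.0 / 1680 = 20006 m³.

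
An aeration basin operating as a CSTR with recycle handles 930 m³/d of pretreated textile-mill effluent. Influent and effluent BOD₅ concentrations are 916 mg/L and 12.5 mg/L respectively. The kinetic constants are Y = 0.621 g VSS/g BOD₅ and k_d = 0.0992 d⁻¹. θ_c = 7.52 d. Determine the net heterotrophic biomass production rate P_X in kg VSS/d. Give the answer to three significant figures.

The observed yield is Y_obs = Y/(1 + k_d·θ_c) = 0.621 / (1 + 0.0992 × 7.52) = 0.621 / 1.746 = 0.3557 g VSS per g BOD₅ removed.
Mass of BOD₅ removed per day: Q(S₀ − S) = 930 × 903.5 g/m³ = 840.3 kg/d.
P_X = Y_obs · Q(S₀ − S) = 0.3557 × 840.3 = 298.9 kg VSS/d.

P_X ≈ 299 kg VSS/d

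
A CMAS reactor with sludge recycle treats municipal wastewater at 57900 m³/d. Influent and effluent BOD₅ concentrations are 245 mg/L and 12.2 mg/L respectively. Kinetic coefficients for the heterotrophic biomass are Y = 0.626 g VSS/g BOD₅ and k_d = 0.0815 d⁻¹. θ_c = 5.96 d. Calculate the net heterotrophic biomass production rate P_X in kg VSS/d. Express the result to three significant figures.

The observed yield is Y_obs = Y/(1 + k_d·θ_c) = 0.626 / (1 + 0.0815 × 5.96) = 0.626 / 1.486 = 0.4213 g VSS per g BOD₅ removed.
Substrate removed = Q·(S₀ − S) = 57900 m³/d × (245 − 12.2) g/m³ = 1.35×10^7 g/d = 13479 kg/d.
So the net sludge growth is P_X = 0.4213 × 13479 = 5679 kg VSS/d.

P_X ≈ 5680 kg VSS/d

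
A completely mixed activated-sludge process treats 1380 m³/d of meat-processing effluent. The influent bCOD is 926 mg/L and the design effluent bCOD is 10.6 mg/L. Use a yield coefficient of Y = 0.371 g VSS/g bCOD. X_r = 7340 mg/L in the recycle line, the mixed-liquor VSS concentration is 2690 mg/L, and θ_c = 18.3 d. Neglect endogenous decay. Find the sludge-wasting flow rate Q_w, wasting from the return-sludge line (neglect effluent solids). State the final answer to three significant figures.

V·X = Y·Q·ΔS·θ_c gives V = 0.371 × 1380 × (926 − 10.6) × 18.3 / 2690 = 3188 m³.
Q_w = (V·X)/(θ_c X_r) = 3188 × 2690 / (18.3 × 7340) = 63.85 m³/d.

Q_w ≈ 63.9 m³/d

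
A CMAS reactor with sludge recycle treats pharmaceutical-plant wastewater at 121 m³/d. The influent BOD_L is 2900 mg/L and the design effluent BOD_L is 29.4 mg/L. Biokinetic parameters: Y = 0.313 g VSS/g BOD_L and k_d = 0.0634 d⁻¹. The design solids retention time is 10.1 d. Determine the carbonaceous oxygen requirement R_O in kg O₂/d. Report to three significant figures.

Observed yield with endogenous decay: Y_obs = Y / (1 + k_d·θ_c) = 0.313 / (1 + 0.0634 × 10.1) = 0.313 / 1.640 = 0.1908 g VSS/g BOD_L.
Q·(S₀ − S) = 121 × (2900 − 29.4) × 10⁻³ = 347.3 kg/d removed.
Biomass synthesised: P_X = Y_obs × 347.3 = 66.28 kg VSS/d.
R_O = Q·(S₀ − S) − 1.42·P_X = 347.3 − 1.42 × 66.28 = 253.2 kg O₂/d.

R_O ≈ 253 kg O₂/d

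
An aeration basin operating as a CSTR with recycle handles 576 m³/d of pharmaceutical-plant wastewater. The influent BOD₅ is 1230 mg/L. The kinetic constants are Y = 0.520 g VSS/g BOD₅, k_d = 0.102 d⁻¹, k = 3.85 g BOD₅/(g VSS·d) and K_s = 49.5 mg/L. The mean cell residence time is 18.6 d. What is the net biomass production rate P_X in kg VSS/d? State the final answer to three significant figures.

For a completely mixed reactor with recycle the Lawrence–McCarty relation gives S = K_s·(1 + k_d·θ_c) / [θ_c·(Y·k − k_d) − 1] = 49.5 × (1 + 0.102 × 18.6) / [18.6 × (0.520 × 3.85 − 0.102) − 1] = 143.4 / 34.34 = 4.176 mg/L.
Observed yield with endogenous decay: Y_obs = Y / (1 + k_d·θ_c) = 0.520 / (1 + 0.102 × 18.6) = 0.520 / 2.897 = 0.1795 g VSS/g BOD₅.
Substrate removed = Q·(S₀ − S) = 576 m³/d × (1230 − 4.18) g/m³ = 7.06×10^5 g/d = 706.1 kg/d.
P_X = Y_obs · Q(S₀ − S) = 0.1795 × 706.1 = 126.7 kg VSS/d.

P_X ≈ 127 kg VSS/d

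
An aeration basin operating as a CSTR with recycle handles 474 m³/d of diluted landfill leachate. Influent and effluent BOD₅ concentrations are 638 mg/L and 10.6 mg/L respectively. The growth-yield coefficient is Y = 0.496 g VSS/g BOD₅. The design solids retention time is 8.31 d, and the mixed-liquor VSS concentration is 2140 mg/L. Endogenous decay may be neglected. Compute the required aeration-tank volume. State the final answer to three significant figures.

V ≈ 573 m³

Biomass mass balance (decay neglected): V·X = Y·Q·(S₀ − S)·θ_c, so V = 0.496 × 474 × (638 − 10.6) × 8.31 / 2140 = 572.8 m³.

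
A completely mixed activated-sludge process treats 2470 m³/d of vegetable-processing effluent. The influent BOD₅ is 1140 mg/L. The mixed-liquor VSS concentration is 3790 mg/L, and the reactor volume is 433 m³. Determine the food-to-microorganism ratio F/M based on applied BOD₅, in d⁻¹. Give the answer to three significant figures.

F/M ≈ 1.72 d⁻¹

Food-to-microorganism ratio F/M = Q S₀ / (V X) = 2470 × 1140 / (433.0 × 3790) = 1.716 d⁻¹.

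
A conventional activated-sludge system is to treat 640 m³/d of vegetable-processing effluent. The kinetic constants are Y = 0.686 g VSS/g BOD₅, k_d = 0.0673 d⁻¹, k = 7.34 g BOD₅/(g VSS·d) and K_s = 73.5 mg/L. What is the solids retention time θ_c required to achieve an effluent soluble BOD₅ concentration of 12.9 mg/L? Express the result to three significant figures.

At the target effluent, Y k S/(K_s+S) = 0.686×7.34×12.9/86.40 = 0.7518 d⁻¹.
1/θ_c = 0.7518 − 0.0673 = 0.6845 d⁻¹, so θ_c = 1.461 d.

θ_c ≈ 1.46 d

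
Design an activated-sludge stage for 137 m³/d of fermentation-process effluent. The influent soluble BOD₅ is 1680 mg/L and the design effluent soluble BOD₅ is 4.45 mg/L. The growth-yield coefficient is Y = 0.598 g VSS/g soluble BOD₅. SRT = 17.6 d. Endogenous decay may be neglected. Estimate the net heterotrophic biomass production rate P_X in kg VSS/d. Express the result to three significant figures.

With endogenous decay neglected, the observed yield equals the true yield: Y_obs = Y = 0.598 g VSS/g soluble BOD₅.
Mass of soluble BOD₅ removed per day: Q(S₀ − S) = 137 × 1676 g/m³ = 229.6 kg/d.
So the net sludge growth is P_X = 0.5980 × 229.6 = 137.3 kg VSS/d.

P_X ≈ 137 kg VSS/d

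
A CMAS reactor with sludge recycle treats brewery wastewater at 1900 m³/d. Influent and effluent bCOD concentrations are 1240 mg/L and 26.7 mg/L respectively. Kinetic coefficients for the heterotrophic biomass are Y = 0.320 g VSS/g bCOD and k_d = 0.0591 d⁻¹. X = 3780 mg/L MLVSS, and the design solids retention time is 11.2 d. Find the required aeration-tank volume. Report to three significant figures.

V ≈ 1320 m³

From the SRT design equation V = Y Q (S₀−S) θ_c / [X (1 + k_d θ_c)] = 0.320 × 1900 × (1240 − 26.7) × 11.2 / [3780 × (1 + 0.0591 × 11.2)] = 8.26×10^6 / 6282 = 1315 m³.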